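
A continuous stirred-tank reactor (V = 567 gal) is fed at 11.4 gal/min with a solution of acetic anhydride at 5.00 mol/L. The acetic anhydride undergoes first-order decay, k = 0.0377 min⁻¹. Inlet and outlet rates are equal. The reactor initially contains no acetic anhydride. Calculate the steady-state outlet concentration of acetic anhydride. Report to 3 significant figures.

Species balance: V dC/dt = Q C_in − Q C − k V C.
Steady state (dC/dt = 0): C_ss = Q C_in/(Q + kV) = C_in/(1 + kV/Q).
C_ss = 11.4·5.00/(11.4 + 0.0377·567) = 57.000/32.776 = 1.7391 mol/L.

1.74 mol/L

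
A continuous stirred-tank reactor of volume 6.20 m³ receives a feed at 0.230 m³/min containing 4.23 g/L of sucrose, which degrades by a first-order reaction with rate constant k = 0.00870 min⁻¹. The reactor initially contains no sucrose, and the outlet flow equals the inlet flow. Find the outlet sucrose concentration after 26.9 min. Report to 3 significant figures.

2.43 g/L

V dC/dt = Q(C_in − C) − k V C.
This is linear with rate a = Q/V + k = 0.045797 min⁻¹.
C_ss = Q C_in/(Q + kV) = 3.4264 g/L; C(t) = C_ss + (C₀ − C_ss) e^(−a t).
C(26.9) = 3.4264 + (-3.4264)·e^(−0.045797·26.9) = 3.4264 + (-3.4264)·0.29173 = 2.4268 g/L.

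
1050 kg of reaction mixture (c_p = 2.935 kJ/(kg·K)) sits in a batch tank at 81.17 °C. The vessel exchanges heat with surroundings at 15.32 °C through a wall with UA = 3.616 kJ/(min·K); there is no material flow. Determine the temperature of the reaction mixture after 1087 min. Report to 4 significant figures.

Lumped-capacitance energy balance: M c_p dT/dt = UA(T_amb − T).
dT/dt = (T_ss − T)/τ with T_ss = T_amb = 15.3200 °C, τ = M c_p/UA = 1050·2.935/3.616 = 852.254 min.
T approaches T_ss exponentially: T(t) = T_ss + (T₀ − T_ss) e^(−t/τ).
T(1087) = 15.3200 + (65.8500)·0.279308 = 33.7124 °C.

33.71 °C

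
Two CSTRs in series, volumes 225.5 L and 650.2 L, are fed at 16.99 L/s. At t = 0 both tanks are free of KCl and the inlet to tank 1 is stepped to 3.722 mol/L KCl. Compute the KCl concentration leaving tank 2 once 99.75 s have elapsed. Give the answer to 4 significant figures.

Time constants: τᵢ = Vᵢ/Q for each well-mixed tank.
τ₁ = 225.5/16.99 = 13.2725 s; τ₂ = 650.2/16.99 = 38.2696 s.
Tank 1: C₁ = C_in(1 − e^(−t/τ₁)). Tank 2 (τ₁ ≠ τ₂): C₂ = C_in[1 − (τ₁ e^(−t/τ₁) − τ₂ e^(−t/τ₂))/(τ₁ − τ₂)].
At t = 99.75: e^(−t/τ₁) = 0.000544560, e^(−t/τ₂) = 0.0737917.
C₂ = 3.722·[1 − (13.2725·0.000544560 − 38.2696·0.0737917)/(-24.9971)] = 3.722·0.887317 = 3.30259 mol/L.

3.303 mol/L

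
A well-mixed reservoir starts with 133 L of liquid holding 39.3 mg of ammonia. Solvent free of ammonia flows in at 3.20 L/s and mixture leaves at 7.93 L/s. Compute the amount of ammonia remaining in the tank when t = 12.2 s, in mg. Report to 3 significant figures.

15.1 mg

Total volume: dV/dt = Q_in − Q_out = -4.7300 L/s, so V(t) = 133 − 4.7300 t and V(12.2) = 75.294 L.
No ammonia enters, so dm/dt = −Q_out · (m/V).
Separate: dm/m = −Q_out dt/V(t) ⇒ ln(m/m₀) = −(Q_out/(Q_in−Q_out)) ln(V/V₀).
m = m₀ (V₀/V)^(Q_out/(Q_in−Q_out)) = 39.3 × (133/75.294)^(-1.6765) = 15.140 mg.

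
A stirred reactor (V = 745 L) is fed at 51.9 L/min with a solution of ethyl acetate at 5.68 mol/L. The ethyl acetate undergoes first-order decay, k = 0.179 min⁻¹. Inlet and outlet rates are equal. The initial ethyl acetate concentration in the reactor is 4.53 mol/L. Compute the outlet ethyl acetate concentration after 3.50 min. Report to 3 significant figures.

Species balance: V dC/dt = Q C_in − Q C − k V C.
dC/dt = (Q/V) C_in − (Q/V + k) C; effective rate a = Q/V + k = 0.069664 + 0.179 = 0.24866 min⁻¹.
C_ss = Q C_in/(Q + kV) = 1.5913 mol/L; C(t) = C_ss + (C₀ − C_ss) e^(−a t).
C(3.50) = 1.5913 + (2.9387)·e^(−0.24866·3.50) = 1.5913 + (2.9387)·0.41882 = 2.8221 mol/L.

2.82 mol/L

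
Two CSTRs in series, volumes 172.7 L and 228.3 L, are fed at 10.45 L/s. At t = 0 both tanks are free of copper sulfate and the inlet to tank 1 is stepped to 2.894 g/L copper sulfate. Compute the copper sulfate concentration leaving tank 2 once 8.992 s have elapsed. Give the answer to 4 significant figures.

0.2373 g/L

Time constants: τᵢ = Vᵢ/Q for each well-mixed tank.
τ₁ = 172.7/10.45 = 16.5263 s; τ₂ = 228.3/10.45 = 21.8469 s.
Tank 1: C₁ = C_in(1 − e^(−t/τ₁)). Tank 2 (τ₁ ≠ τ₂): C₂ = C_in[1 − (τ₁ e^(−t/τ₁) − τ₂ e^(−t/τ₂))/(τ₁ − τ₂)].
At t = 8.992: e^(−t/τ₁) = 0.580363, e^(−t/τ₂) = 0.662595.
C₂ = 2.894·[1 − (16.5263·0.580363 − 21.8469·0.662595)/(-5.32057)] = 2.894·0.0819834 = 0.237260 g/L.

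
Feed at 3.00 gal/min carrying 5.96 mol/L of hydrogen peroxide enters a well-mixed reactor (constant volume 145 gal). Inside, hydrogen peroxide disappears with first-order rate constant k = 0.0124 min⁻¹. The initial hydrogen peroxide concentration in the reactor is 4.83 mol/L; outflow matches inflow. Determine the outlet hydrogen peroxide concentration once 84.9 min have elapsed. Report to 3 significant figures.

Accumulation = in − out − consumed: V dC/dt = Q C_in − Q C − k V C.
This is linear with rate a = Q/V + k = 0.033090 min⁻¹.
C_ss = Q C_in/(Q + kV) = 3.7266 mol/L; C(t) = C_ss + (C₀ − C_ss) e^(−a t).
C(84.9) = 3.7266 + (1.1034)·e^(−0.033090·84.9) = 3.7266 + (1.1034)·0.060246 = 3.7930 mol/L.

3.79 mol/L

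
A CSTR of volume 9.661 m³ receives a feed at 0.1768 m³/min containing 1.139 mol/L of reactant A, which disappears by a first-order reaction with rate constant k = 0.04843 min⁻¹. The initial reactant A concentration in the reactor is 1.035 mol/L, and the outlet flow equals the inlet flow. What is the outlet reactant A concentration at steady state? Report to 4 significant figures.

V dC/dt = Q(C_in − C) − k V C.
Steady state (dC/dt = 0): C_ss = Q C_in/(Q + kV) = C_in/(1 + kV/Q).
C_ss = 0.1768·1.139/(0.1768 + 0.04843·9.661) = 0.201375/0.644682 = 0.312364 mol/L.

0.3124 mol/L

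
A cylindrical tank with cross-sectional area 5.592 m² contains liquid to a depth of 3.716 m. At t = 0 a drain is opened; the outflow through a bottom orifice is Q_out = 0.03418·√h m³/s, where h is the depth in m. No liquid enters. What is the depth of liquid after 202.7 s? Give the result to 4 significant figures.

1.711 m

Volume balance on the tank: A dh/dt = −0.03418 √h.
Separate and integrate: 2(√h − √h₀) = −(0.03418/A) t.
√h = √3.716 − 0.03418·202.7/(2·5.592) = 1.92769 − 0.619482 = 1.30821.
h = 1.30821² = 1.71142 m.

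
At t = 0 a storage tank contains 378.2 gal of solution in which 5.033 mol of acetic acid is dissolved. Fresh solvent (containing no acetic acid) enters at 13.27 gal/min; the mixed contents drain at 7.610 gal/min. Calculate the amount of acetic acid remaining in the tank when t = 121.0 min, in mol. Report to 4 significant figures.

Let m(t) be the amount of acetic acid. Volume: V(t) = V₀ + (Q_in − Q_out) t = 378.2 + 5.66000 t; V(121.0) = 1063.06 gal.
Solute balance: dm/dt = 0 − Q_out C = −Q_out m/V(t).
Separate: dm/m = −Q_out dt/V(t) ⇒ ln(m/m₀) = −(Q_out/(Q_in−Q_out)) ln(V/V₀).
m = m₀ (V₀/V)^(Q_out/(Q_in−Q_out)) = 5.033 × (378.2/1063.06)^(1.34452) = 1.25417 mol.

1.254 mol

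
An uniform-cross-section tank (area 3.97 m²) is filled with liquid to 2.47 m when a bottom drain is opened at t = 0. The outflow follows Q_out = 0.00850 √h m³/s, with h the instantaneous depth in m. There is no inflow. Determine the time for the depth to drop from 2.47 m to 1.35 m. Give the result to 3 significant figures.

With no inflow, A dh/dt = −0.00850 √h.
This is separable: 2 d(√h)/dt = −0.00850/A, so √h = √h₀ − (0.00850/(2A)) t.
t = 2A(√h₀ − √h)/0.00850 = 2·3.97·(√2.47 − √1.35)/0.00850
  = 7.9400 × (1.5716 − 1.1619) / 0.00850 = 382.73 s.

383 s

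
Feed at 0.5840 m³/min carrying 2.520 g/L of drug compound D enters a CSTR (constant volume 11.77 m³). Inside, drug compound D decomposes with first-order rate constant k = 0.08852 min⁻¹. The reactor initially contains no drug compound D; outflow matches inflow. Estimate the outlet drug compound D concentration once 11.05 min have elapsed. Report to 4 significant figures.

0.7085 g/L

Species balance: V dC/dt = Q C_in − Q C − k V C.
dC/dt = (Q/V) C_in − (Q/V + k) C; effective rate a = Q/V + k = 0.0496177 + 0.08852 = 0.138138 min⁻¹.
C_ss = Q C_in/(Q + kV) = 0.905159 g/L; C(t) = C_ss + (C₀ − C_ss) e^(−a t).
C(11.05) = 0.905159 + (-0.905159)·e^(−0.138138·11.05) = 0.905159 + (-0.905159)·0.217312 = 0.708457 g/L.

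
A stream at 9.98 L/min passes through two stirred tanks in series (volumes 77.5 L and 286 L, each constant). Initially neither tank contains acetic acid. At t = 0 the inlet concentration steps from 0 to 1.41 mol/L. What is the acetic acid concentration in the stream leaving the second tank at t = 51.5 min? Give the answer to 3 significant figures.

Time constants: τᵢ = Vᵢ/Q for each well-mixed tank.
τ₁ = 77.5/9.98 = 7.7655 min; τ₂ = 286/9.98 = 28.657 min.
Tank 1: C₁ = C_in(1 − e^(−t/τ₁)). Tank 2 (τ₁ ≠ τ₂): C₂ = C_in[1 − (τ₁ e^(−t/τ₁) − τ₂ e^(−t/τ₂))/(τ₁ − τ₂)].
At t = 51.5: e^(−t/τ₁) = 0.0013177, e^(−t/τ₂) = 0.16578.
C₂ = 1.41·[1 − (7.7655·0.0013177 − 28.657·0.16578)/(-20.892)] = 1.41·0.77309 = 1.0901 mol/L.

1.09 mol/L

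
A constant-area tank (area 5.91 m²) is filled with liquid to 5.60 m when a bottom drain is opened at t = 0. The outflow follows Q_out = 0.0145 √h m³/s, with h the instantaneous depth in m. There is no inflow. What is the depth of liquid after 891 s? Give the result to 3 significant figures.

1.62 m

With no inflow, A dh/dt = −0.0145 √h.
This is separable: 2 d(√h)/dt = −0.0145/A, so √h = √h₀ − (0.0145/(2A)) t.
√h = √5.60 − 0.0145·891/(2·5.91) = 2.3664 − 1.0930 = 1.2734.
h = 1.2734² = 1.6216 m.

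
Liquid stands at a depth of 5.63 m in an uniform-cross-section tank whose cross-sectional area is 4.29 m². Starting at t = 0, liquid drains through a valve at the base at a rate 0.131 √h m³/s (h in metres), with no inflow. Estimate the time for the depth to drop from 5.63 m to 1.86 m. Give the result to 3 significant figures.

A dh/dt = −Q_out = −0.131 √h.
∫ h^(−1/2) dh = −(0.131/A) ∫ dt, giving 2√h = 2√h₀ − (0.131/A) t.
t = 2A(√h₀ − √h)/0.131 = 2·4.29·(√5.63 − √1.86)/0.131
  = 8.5800 × (2.3728 − 1.3638) / 0.131 = 66.082 s.

66.1 s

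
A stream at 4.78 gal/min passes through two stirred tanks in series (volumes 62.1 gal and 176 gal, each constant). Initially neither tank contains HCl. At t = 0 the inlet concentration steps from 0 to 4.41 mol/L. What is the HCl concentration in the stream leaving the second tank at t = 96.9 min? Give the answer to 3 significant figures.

3.92 mol/L

Each tank obeys Vᵢ dCᵢ/dt = Q(Cᵢ₋₁ − Cᵢ), so τᵢ = Vᵢ/Q.
τ₁ = 62.1/4.78 = 12.992 min; τ₂ = 176/4.78 = 36.820 min.
Tank 1: C₁ = C_in(1 − e^(−t/τ₁)). Tank 2 (τ₁ ≠ τ₂): C₂ = C_in[1 − (τ₁ e^(−t/τ₁) − τ₂ e^(−t/τ₂))/(τ₁ − τ₂)].
At t = 96.9: e^(−t/τ₁) = 0.00057644, e^(−t/τ₂) = 0.071955.
C₂ = 4.41·[1 − (12.992·0.00057644 − 36.820·0.071955)/(-23.828)] = 4.41·0.88913 = 3.9211 mol/L.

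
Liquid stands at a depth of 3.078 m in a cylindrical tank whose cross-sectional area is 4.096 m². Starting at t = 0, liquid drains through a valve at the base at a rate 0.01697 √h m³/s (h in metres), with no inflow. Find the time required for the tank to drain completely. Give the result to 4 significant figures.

846.9 s

A dh/dt = −Q_out = −0.01697 √h.
∫ h^(−1/2) dh = −(0.01697/A) ∫ dt, giving 2√h = 2√h₀ − (0.01697/A) t.
Set h = 0: 2√h₀ = (0.01697/A) t_empty ⇒ t_empty = 2A√h₀/0.01697.
t_empty = 2·4.096·√3.078/0.01697 = 8.19200·1.75442/0.01697 = 846.920 s.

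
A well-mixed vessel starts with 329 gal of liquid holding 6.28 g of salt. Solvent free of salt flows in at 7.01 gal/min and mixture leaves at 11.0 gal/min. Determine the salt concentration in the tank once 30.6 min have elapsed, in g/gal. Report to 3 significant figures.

Let m(t) be the amount of salt. Volume: V(t) = V₀ + (Q_in − Q_out) t = 329 − 3.9900 t; V(30.6) = 206.91 gal.
No salt enters, so dm/dt = −Q_out · (m/V).
dm/m = −Q_out dt/(V₀ − 3.9900 t); integrating gives ln(m/m₀) = −(Q_out/(Q_in−Q_out)) ln(V/V₀).
m = m₀ (V₀/V)^(Q_out/(Q_in−Q_out)) = 6.28 × (329/206.91)^(-2.7569) = 1.7485 g.
C = m/V = 1.7485/206.91 = 0.0084506 g/gal.

0.00845 g/gal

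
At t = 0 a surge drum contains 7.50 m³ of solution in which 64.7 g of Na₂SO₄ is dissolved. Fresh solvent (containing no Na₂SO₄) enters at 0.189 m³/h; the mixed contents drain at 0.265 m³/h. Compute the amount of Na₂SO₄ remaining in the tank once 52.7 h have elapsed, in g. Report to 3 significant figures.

Total volume: dV/dt = Q_in − Q_out = -0.076000 m³/h, so V(t) = 7.50 − 0.076000 t and V(52.7) = 3.4948 m³.
Solute balance: dm/dt = 0 − Q_out C = −Q_out m/V(t).
dm/m = −Q_out dt/(V₀ − 0.076000 t); integrating gives ln(m/m₀) = −(Q_out/(Q_in−Q_out)) ln(V/V₀).
m = m₀ (V₀/V)^(Q_out/(Q_in−Q_out)) = 64.7 × (7.50/3.4948)^(-3.4868) = 4.5137 g.

4.51 g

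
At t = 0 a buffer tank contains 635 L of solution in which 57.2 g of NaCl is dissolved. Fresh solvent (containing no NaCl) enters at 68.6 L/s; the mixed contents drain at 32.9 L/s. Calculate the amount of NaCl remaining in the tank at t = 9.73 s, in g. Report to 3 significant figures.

38.3 g

Let m(t) be the amount of NaCl. Volume: V(t) = V₀ + (Q_in − Q_out) t = 635 + 35.700 t; V(9.73) = 982.36 L.
Species balance (pure solvent in): dm/dt = −Q_out · m/V(t).
dm/m = −Q_out dt/(V₀ + 35.700 t); integrating gives ln(m/m₀) = −(Q_out/(Q_in−Q_out)) ln(V/V₀).
m = m₀ (V₀/V)^(Q_out/(Q_in−Q_out)) = 57.2 × (635/982.36)^(0.92157) = 38.261 g.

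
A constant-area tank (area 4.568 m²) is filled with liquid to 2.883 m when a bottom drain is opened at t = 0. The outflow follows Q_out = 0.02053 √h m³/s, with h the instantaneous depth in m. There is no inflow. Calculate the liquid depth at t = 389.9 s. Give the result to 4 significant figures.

0.6753 m

Mass balance (ρ constant): A dh/dt = −0.02053 √h.
Separate and integrate: 2(√h − √h₀) = −(0.02053/A) t.
√h = √2.883 − 0.02053·389.9/(2·4.568) = 1.69794 − 0.876165 = 0.821775.
h = 0.821775² = 0.675313 m.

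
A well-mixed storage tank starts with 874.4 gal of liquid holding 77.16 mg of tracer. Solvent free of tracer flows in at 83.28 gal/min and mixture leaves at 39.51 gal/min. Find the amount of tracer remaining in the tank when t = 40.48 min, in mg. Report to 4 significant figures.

28.40 mg

Let m(t) be the amount of tracer. Volume: V(t) = V₀ + (Q_in − Q_out) t = 874.4 + 43.7700 t; V(40.48) = 2646.21 gal.
No tracer enters, so dm/dt = −Q_out · (m/V).
dm/m = −Q_out dt/(V₀ + 43.7700 t); integrating gives ln(m/m₀) = −(Q_out/(Q_in−Q_out)) ln(V/V₀).
m = m₀ (V₀/V)^(Q_out/(Q_in−Q_out)) = 77.16 × (874.4/2646.21)^(0.902673) = 28.3978 mg.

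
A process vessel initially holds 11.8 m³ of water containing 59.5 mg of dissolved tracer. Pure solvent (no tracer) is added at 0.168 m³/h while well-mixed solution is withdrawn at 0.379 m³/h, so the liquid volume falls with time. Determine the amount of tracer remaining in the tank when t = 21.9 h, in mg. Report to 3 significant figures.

Let m(t) be the amount of tracer. Volume: V(t) = V₀ + (Q_in − Q_out) t = 11.8 − 0.21100 t; V(21.9) = 7.1791 m³.
Solute balance: dm/dt = 0 − Q_out C = −Q_out m/V(t).
Separate: dm/m = −Q_out dt/V(t) ⇒ ln(m/m₀) = −(Q_out/(Q_in−Q_out)) ln(V/V₀).
m = m₀ (V₀/V)^(Q_out/(Q_in−Q_out)) = 59.5 × (11.8/7.1791)^(-1.7962) = 24.371 mg.

24.4 mg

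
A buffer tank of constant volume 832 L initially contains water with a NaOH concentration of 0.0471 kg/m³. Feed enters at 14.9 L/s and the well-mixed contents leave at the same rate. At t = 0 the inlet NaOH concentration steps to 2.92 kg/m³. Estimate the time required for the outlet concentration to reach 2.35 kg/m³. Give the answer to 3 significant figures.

Species balance on the tank: V dC/dt = Q(C_in − C), so τ = V/Q = 55.839 s.
C(t) = C_in + (C₀ − C_in) e^(−t/τ). Set C = 2.35 and solve for t:
e^(−t/τ) = (C − C_in)/(C₀ − C_in) = (2.35 − 2.92)/(0.0471 − 2.92) = 0.19841
t = −τ ln(…) = 55.839 × 1.6174 = 90.316 s.

90.3 s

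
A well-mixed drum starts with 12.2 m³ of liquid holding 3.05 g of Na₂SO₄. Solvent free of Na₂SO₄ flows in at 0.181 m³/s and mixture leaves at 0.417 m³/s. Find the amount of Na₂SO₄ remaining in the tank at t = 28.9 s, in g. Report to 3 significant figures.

0.718 g

Let m(t) be the amount of Na₂SO₄. Volume: V(t) = V₀ + (Q_in − Q_out) t = 12.2 − 0.23600 t; V(28.9) = 5.3796 m³.
No Na₂SO₄ enters, so dm/dt = −Q_out · (m/V).
dm/m = −Q_out dt/(V₀ − 0.23600 t); integrating gives ln(m/m₀) = −(Q_out/(Q_in−Q_out)) ln(V/V₀).
m = m₀ (V₀/V)^(Q_out/(Q_in−Q_out)) = 3.05 × (12.2/5.3796)^(-1.7669) = 0.71772 g.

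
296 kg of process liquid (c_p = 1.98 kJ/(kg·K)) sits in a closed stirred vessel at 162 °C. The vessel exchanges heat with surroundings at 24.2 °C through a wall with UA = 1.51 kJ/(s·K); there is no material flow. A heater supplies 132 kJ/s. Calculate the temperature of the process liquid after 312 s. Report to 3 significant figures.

134 °C

Lumped-capacitance energy balance: M c_p dT/dt = UA(T_amb − T) + Q̇.
dT/dt = (T_ss − T)/τ with T_ss = T_amb + Q̇/UA = 24.2 + 132/1.51 = 111.62 °C, τ = M c_p/UA = 296·1.98/1.51 = 388.13 s.
T approaches T_ss exponentially: T(t) = T_ss + (T₀ − T_ss) e^(−t/τ).
T(312) = 111.62 + (50.383)·0.44760 = 134.17 °C.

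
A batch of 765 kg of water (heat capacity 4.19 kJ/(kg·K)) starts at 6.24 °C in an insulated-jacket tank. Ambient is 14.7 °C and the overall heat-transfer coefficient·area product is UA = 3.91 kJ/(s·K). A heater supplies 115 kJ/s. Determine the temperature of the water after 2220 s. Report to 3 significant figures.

41.6 °C

M c_p dT/dt = −UA(T − T_amb) + Q̇.
dT/dt = (T_ss − T)/τ with T_ss = T_amb + Q̇/UA = 14.7 + 115/3.91 = 44.112 °C, τ = M c_p/UA = 765·4.19/3.91 = 819.78 s.
Integrating: T(t) = T_ss + (T₀ − T_ss) e^(−t/τ).
T(2220) = 44.112 + (-37.872)·0.066668 = 41.587 °C.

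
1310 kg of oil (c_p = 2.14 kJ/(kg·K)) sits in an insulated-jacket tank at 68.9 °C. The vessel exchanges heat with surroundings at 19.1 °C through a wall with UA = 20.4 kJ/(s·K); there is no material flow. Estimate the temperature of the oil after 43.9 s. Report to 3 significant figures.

M c_p dT/dt = −UA(T − T_amb).
dT/dt = (T_ss − T)/τ with T_ss = T_amb = 19.100 °C, τ = M c_p/UA = 1310·2.14/20.4 = 137.42 s.
Solution: T(t) = T_ss + (T₀ − T_ss) e^(−t/τ).
T(43.9) = 19.100 + (49.800)·0.72654 = 55.282 °C.

55.3 °C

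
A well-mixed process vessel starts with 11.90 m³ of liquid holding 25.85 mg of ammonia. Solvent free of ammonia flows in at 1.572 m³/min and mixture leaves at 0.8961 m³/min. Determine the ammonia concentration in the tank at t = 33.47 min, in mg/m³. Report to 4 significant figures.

Let m(t) be the amount of ammonia. Volume: V(t) = V₀ + (Q_in − Q_out) t = 11.90 + 0.675900 t; V(33.47) = 34.5224 m³.
Solute balance: dm/dt = 0 − Q_out C = −Q_out m/V(t).
dm/m = −Q_out dt/(V₀ + 0.675900 t); integrating gives ln(m/m₀) = −(Q_out/(Q_in−Q_out)) ln(V/V₀).
m = m₀ (V₀/V)^(Q_out/(Q_in−Q_out)) = 25.85 × (11.90/34.5224)^(1.32579) = 6.29814 mg.
C = m/V = 6.29814/34.5224 = 0.182437 mg/m³.

0.1824 mg/m³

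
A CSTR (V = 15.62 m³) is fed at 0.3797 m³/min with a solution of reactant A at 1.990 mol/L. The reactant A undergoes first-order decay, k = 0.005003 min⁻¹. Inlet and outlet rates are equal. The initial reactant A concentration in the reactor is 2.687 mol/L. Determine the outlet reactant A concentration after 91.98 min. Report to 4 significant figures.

1.720 mol/L

Species balance: V dC/dt = Q C_in − Q C − k V C.
This is linear with rate a = Q/V + k = 0.0293116 min⁻¹.
C_ss = Q C_in/(Q + kV) = 1.65034 mol/L; C(t) = C_ss + (C₀ − C_ss) e^(−a t).
C(91.98) = 1.65034 + (1.03666)·e^(−0.0293116·91.98) = 1.65034 + (1.03666)·0.0674695 = 1.72028 mol/L.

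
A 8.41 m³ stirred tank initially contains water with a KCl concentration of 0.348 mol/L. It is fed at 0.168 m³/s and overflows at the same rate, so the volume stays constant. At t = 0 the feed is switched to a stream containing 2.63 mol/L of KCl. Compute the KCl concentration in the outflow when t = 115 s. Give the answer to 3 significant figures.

2.40 mol/L

Unsteady species balance (constant V, well mixed): V dC/dt = Q(C_in − C).
Rewrite as dC/dt + C/τ = C_in/τ, τ = V/Q = 50.060 s.
This is linear first-order; C(t) = C_in + (C₀ − C_in) e^(−t/τ).
C(115) = 2.63 + (0.348 − 2.63)·e^(−115/50.060) = 2.63 + (-2.2820)·0.10053 = 2.4006 mol/L.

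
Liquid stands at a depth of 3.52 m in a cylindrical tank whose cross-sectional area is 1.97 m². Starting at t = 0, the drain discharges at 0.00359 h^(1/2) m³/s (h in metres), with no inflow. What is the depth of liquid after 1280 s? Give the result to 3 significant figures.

0.504 m

A dh/dt = −Q_out = −0.00359 √h.
Separate and integrate: 2(√h − √h₀) = −(0.00359/A) t.
√h = √3.52 − 0.00359·1280/(2·1.97) = 1.8762 − 1.1663 = 0.70987.
h = 0.70987² = 0.50392 m.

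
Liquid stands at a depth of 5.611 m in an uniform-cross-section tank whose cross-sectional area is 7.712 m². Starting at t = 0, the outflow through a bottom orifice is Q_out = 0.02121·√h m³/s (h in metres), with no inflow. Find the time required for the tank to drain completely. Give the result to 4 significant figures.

With no inflow, A dh/dt = −0.02121 √h.
This is separable: 2 d(√h)/dt = −0.02121/A, so √h = √h₀ − (0.02121/(2A)) t.
Set h = 0: 2√h₀ = (0.02121/A) t_empty ⇒ t_empty = 2A√h₀/0.02121.
t_empty = 2·7.712·√5.611/0.02121 = 15.4240·2.36875/0.02121 = 1722.57 s.

1723 s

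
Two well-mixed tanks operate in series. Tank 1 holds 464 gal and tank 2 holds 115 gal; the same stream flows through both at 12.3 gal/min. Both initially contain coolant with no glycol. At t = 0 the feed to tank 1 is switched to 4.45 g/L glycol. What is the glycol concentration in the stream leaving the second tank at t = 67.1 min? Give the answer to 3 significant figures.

Species balance on tank i: dCᵢ/dt = (Cᵢ₋₁ − Cᵢ)/τᵢ with τᵢ = Vᵢ/Q.
τ₁ = 464/12.3 = 37.724 min; τ₂ = 115/12.3 = 9.3496 min.
Tank 1: C₁ = C_in(1 − e^(−t/τ₁)). Tank 2 (τ₁ ≠ τ₂): C₂ = C_in[1 − (τ₁ e^(−t/τ₁) − τ₂ e^(−t/τ₂))/(τ₁ − τ₂)].
At t = 67.1: e^(−t/τ₁) = 0.16885, e^(−t/τ₂) = 0.00076412.
C₂ = 4.45·[1 − (37.724·0.16885 − 9.3496·0.00076412)/(28.374)] = 4.45·0.77576 = 3.4521 g/L.

3.45 g/L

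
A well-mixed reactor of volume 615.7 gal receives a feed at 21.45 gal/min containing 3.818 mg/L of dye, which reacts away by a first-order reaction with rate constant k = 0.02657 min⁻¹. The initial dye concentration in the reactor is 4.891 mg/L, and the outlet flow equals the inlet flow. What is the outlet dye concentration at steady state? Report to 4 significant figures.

2.166 mg/L

Accumulation = in − out − consumed: V dC/dt = Q C_in − Q C − k V C.
At steady state: 0 = Q C_in − (Q + kV) C_ss, so C_ss = Q C_in/(Q + kV).
C_ss = 21.45·3.818/(21.45 + 0.02657·615.7) = 81.8961/37.8091 = 2.16604 mg/L.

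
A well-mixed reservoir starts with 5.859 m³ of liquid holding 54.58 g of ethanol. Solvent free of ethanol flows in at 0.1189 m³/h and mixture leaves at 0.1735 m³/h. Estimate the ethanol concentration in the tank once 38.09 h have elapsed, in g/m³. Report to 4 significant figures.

Let m(t) be the amount of ethanol. Volume: V(t) = V₀ + (Q_in − Q_out) t = 5.859 − 0.0546000 t; V(38.09) = 3.77929 m³.
Species balance (pure solvent in): dm/dt = −Q_out · m/V(t).
dm/m = −Q_out dt/(V₀ − 0.0546000 t); integrating gives ln(m/m₀) = −(Q_out/(Q_in−Q_out)) ln(V/V₀).
m = m₀ (V₀/V)^(Q_out/(Q_in−Q_out)) = 54.58 × (5.859/3.77929)^(-3.17766) = 13.5508 g.
C = m/V = 13.5508/3.77929 = 3.58554 g/m³.

3.586 g/m³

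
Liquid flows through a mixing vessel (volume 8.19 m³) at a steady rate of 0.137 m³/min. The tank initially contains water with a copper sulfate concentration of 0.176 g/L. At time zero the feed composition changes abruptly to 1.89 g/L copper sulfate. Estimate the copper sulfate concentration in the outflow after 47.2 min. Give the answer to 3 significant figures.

Mass balance on the solute (V constant): V dC/dt = Q(C_in − C).
Time constant τ = V/Q = 8.19/0.137 = 59.781 min.
C approaches C_in exponentially: C(t) = C_in + (C₀ − C_in) e^(−t/τ).
C(47.2) = 1.89 + (0.176 − 1.89)·e^(−47.2/59.781) = 1.89 + (-1.7140)·0.45405 = 1.1118 g/L.

1.11 g/L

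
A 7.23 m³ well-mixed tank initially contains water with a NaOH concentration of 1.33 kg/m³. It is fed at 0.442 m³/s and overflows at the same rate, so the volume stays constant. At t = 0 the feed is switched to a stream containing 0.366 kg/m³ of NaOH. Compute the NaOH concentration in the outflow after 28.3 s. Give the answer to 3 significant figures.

Species balance on the tank: V dC/dt = Q(C_in − C).
Time constant τ = V/Q = 7.23/0.442 = 16.357 s.
Solution: C(t) = C_in + (C₀ − C_in) e^(−t/τ).
C(28.3) = 0.366 + (1.33 − 0.366)·e^(−28.3/16.357) = 0.366 + (0.96400)·0.17727 = 0.53689 kg/m³.

0.537 kg/m³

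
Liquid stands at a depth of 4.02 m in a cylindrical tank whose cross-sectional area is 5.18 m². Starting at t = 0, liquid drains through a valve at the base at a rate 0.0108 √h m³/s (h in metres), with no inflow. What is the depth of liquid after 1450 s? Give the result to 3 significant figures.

Volume balance on the tank: A dh/dt = −0.0108 √h.
Separate and integrate: 2(√h − √h₀) = −(0.0108/A) t.
√h = √4.02 − 0.0108·1450/(2·5.18) = 2.0050 − 1.5116 = 0.49341.
h = 0.49341² = 0.24345 m.

0.243 m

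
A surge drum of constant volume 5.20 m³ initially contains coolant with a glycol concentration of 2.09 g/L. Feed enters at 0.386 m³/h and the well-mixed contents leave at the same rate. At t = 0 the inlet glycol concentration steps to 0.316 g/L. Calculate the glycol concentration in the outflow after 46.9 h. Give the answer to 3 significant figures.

Accumulation = in − out for the solute gives V dC/dt = Q(C_in − C).
Time constant τ = V/Q = 5.20/0.386 = 13.472 h.
Integrating: C(t) = C_in + (C₀ − C_in) e^(−t/τ).
C(46.9) = 0.316 + (2.09 − 0.316)·e^(−46.9/13.472) = 0.316 + (1.7740)·0.030764 = 0.37057 g/L.

0.371 g/L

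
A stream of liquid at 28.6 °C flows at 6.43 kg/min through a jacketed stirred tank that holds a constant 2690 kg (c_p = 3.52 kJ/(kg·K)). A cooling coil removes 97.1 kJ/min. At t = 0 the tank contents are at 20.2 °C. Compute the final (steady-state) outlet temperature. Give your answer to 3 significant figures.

M c_p dT/dt = ṁ c_p (T_in − T) − Q̇.
At steady state dT/dt = 0 ⇒ T_ss = T_in − Q̇/(ṁ c_p) = 28.6 − 97.1/(6.43·3.52) = 24.310 °C.

24.3 °C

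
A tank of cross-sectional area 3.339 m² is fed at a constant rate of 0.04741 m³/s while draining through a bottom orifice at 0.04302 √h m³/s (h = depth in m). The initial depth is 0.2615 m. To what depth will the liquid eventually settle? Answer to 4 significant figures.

1.215 m

A dh/dt = Q_in − 0.04302 √h. Steady state requires inflow = outflow:
Q_in = 0.04302 √h_ss ⇒ √h_ss = 0.04741/0.04302 = 1.10205.
h_ss = 1.10205² = 1.21450 m. (Since h₀ = 0.2615 m < h_ss, the level will rise toward this value.)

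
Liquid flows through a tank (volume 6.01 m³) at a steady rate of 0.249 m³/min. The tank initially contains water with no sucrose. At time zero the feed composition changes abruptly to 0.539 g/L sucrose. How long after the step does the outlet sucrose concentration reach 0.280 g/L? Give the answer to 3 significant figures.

17.7 min

Accumulation = in − out for the solute gives V dC/dt = Q(C_in − C), so τ = V/Q = 24.137 min.
C(t) = C_in + (C₀ − C_in) e^(−t/τ). Set C = 0.280 and solve for t:
e^(−t/τ) = (C − C_in)/(C₀ − C_in) = (0.280 − 0.539)/(0 − 0.539) = 0.48052
t = −τ ln(…) = 24.137 × 0.73289 = 17.689 min.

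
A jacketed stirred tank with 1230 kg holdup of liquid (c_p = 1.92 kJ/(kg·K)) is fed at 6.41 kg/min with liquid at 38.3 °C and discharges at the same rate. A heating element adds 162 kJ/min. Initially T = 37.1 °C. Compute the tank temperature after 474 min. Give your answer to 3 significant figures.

50.2 °C

Unsteady energy balance on the tank contents: M c_p dT/dt = ṁ c_p (T_in − T) + 162.
Rearrange: dT/dt = (T_ss − T)/τ with τ = M/ṁ = 191.89 min and T_ss = T_in + Q̇/(ṁ c_p) = 51.463 °C.
T approaches T_ss exponentially: T(t) = T_ss + (T₀ − T_ss) e^(−t/τ).
T(474) = 51.463 + (-14.363)·e^(−474/191.89) = 51.463 + (-14.363)·0.084568 = 50.248 °C.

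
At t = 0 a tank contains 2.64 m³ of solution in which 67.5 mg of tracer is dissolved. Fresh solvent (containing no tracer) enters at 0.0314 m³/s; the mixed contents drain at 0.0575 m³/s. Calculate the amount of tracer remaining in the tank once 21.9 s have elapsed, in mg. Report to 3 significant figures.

39.4 mg

Let m(t) be the amount of tracer. Volume: V(t) = V₀ + (Q_in − Q_out) t = 2.64 − 0.026100 t; V(21.9) = 2.0684 m³.
Solute balance: dm/dt = 0 − Q_out C = −Q_out m/V(t).
dm/m = −Q_out dt/(V₀ − 0.026100 t); integrating gives ln(m/m₀) = −(Q_out/(Q_in−Q_out)) ln(V/V₀).
m = m₀ (V₀/V)^(Q_out/(Q_in−Q_out)) = 67.5 × (2.64/2.0684)^(-2.2031) = 39.432 mg.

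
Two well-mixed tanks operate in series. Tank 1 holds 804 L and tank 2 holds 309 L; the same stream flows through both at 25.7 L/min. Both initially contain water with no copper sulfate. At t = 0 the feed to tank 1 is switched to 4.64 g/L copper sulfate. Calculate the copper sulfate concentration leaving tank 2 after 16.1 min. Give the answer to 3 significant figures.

Species balance on tank i: dCᵢ/dt = (Cᵢ₋₁ − Cᵢ)/τᵢ with τᵢ = Vᵢ/Q.
τ₁ = 804/25.7 = 31.284 min; τ₂ = 309/25.7 = 12.023 min.
Solving the cascade with C₁(0)=C₂(0)=0 gives C₂(t) = C_in[1 − (τ₁ e^(−t/τ₁) − τ₂ e^(−t/τ₂))/(τ₁ − τ₂)].
At t = 16.1: e^(−t/τ₁) = 0.59772, e^(−t/τ₂) = 0.26209.
C₂ = 4.64·[1 − (31.284·0.59772 − 12.023·0.26209)/(19.261)] = 4.64·0.19277 = 0.89447 g/L.

0.894 g/L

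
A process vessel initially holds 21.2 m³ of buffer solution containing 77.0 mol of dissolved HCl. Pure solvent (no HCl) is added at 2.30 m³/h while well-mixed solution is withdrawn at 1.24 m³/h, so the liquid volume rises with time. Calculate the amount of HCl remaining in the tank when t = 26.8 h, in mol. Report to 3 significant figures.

28.5 mol

Let m(t) be the amount of HCl. Volume: V(t) = V₀ + (Q_in − Q_out) t = 21.2 + 1.0600 t; V(26.8) = 49.608 m³.
Solute balance: dm/dt = 0 − Q_out C = −Q_out m/V(t).
Separate: dm/m = −Q_out dt/V(t) ⇒ ln(m/m₀) = −(Q_out/(Q_in−Q_out)) ln(V/V₀).
m = m₀ (V₀/V)^(Q_out/(Q_in−Q_out)) = 77.0 × (21.2/49.608)^(1.1698) = 28.482 mol.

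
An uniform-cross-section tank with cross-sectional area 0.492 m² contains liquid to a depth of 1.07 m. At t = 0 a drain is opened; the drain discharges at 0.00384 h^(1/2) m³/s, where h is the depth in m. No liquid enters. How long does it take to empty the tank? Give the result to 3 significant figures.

265 s

With no inflow, A dh/dt = −0.00384 √h.
Separate and integrate: 2(√h − √h₀) = −(0.00384/A) t.
Tank is empty when √h = 0: t_empty = 2A√h₀/0.00384.
t_empty = 2·0.492·√1.07/0.00384 = 0.98400·1.0344/0.00384 = 265.07 s.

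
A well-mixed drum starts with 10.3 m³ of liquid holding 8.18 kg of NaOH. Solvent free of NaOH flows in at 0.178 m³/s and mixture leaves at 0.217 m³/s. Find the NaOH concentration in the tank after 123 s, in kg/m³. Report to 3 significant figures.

0.0454 kg/m³

Total volume: dV/dt = Q_in − Q_out = -0.039000 m³/s, so V(t) = 10.3 − 0.039000 t and V(123) = 5.5030 m³.
Species balance (pure solvent in): dm/dt = −Q_out · m/V(t).
dm/m = −Q_out dt/(V₀ − 0.039000 t); integrating gives ln(m/m₀) = −(Q_out/(Q_in−Q_out)) ln(V/V₀).
m = m₀ (V₀/V)^(Q_out/(Q_in−Q_out)) = 8.18 × (10.3/5.5030)^(-5.5641) = 0.25003 kg.
C = m/V = 0.25003/5.5030 = 0.045435 kg/m³.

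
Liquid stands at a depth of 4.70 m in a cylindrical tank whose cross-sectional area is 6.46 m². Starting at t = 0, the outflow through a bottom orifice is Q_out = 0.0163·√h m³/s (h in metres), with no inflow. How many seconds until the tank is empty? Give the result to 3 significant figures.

1720 s

Accumulation of liquid (constant cross-section A): A dh/dt = −0.0163 √h.
This is separable: 2 d(√h)/dt = −0.0163/A, so √h = √h₀ − (0.0163/(2A)) t.
Set h = 0: 2√h₀ = (0.0163/A) t_empty ⇒ t_empty = 2A√h₀/0.0163.
t_empty = 2·6.46·√4.70/0.0163 = 12.920·2.1679/0.0163 = 1718.4 s.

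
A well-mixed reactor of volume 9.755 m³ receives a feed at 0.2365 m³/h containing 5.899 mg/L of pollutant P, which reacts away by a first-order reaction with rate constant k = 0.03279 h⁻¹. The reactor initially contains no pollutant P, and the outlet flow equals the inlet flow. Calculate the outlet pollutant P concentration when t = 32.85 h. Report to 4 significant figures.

2.122 mg/L

Species balance: V dC/dt = Q C_in − Q C − k V C.
This is linear with rate a = Q/V + k = 0.0570340 h⁻¹.
C_ss = Q C_in/(Q + kV) = 2.50754 mg/L; C(t) = C_ss + (C₀ − C_ss) e^(−a t).
C(32.85) = 2.50754 + (-2.50754)·e^(−0.0570340·32.85) = 2.50754 + (-2.50754)·0.153575 = 2.12245 mg/L.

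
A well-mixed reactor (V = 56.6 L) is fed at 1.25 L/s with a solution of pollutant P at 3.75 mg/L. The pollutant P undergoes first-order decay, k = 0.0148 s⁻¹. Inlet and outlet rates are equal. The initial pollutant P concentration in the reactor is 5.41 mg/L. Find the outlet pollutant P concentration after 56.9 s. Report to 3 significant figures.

Accumulation = in − out − consumed: V dC/dt = Q C_in − Q C − k V C.
dC/dt = (Q/V) C_in − (Q/V + k) C; effective rate a = Q/V + k = 0.022085 + 0.0148 = 0.036885 s⁻¹.
C_ss = Q C_in/(Q + kV) = 2.2453 mg/L; C(t) = C_ss + (C₀ − C_ss) e^(−a t).
C(56.9) = 2.2453 + (3.1647)·e^(−0.036885·56.9) = 2.2453 + (3.1647)·0.12261 = 2.6333 mg/L.

2.63 mg/L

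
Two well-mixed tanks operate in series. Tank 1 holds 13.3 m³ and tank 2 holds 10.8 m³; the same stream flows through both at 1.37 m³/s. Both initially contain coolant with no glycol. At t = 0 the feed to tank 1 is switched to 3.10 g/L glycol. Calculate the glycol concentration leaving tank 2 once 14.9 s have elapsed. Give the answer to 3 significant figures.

1.57 g/L

Species balance on tank i: dCᵢ/dt = (Cᵢ₋₁ − Cᵢ)/τᵢ with τᵢ = Vᵢ/Q.
τ₁ = 13.3/1.37 = 9.7080 s; τ₂ = 10.8/1.37 = 7.8832 s.
Tank 1: C₁ = C_in(1 − e^(−t/τ₁)). Tank 2 (τ₁ ≠ τ₂): C₂ = C_in[1 − (τ₁ e^(−t/τ₁) − τ₂ e^(−t/τ₂))/(τ₁ − τ₂)].
At t = 14.9: e^(−t/τ₁) = 0.21550, e^(−t/τ₂) = 0.15106.
C₂ = 3.10·[1 − (9.7080·0.21550 − 7.8832·0.15106)/(1.8248)] = 3.10·0.50613 = 1.5690 g/L.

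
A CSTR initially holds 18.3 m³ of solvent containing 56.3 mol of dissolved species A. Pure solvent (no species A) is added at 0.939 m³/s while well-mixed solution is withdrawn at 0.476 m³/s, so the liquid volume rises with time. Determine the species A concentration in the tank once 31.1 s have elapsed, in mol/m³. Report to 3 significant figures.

Let m(t) be the amount of species A. Volume: V(t) = V₀ + (Q_in − Q_out) t = 18.3 + 0.46300 t; V(31.1) = 32.699 m³.
Species balance (pure solvent in): dm/dt = −Q_out · m/V(t).
dm/m = −Q_out dt/(V₀ + 0.46300 t); integrating gives ln(m/m₀) = −(Q_out/(Q_in−Q_out)) ln(V/V₀).
m = m₀ (V₀/V)^(Q_out/(Q_in−Q_out)) = 56.3 × (18.3/32.699)^(1.0281) = 30.999 mol.
C = m/V = 30.999/32.699 = 0.94799 mol/m³.

0.948 mol/m³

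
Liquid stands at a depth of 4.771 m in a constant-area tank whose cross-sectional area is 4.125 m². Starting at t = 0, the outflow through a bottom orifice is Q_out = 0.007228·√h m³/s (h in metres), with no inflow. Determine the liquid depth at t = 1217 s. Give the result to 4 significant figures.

With no inflow, A dh/dt = −0.007228 √h.
∫ h^(−1/2) dh = −(0.007228/A) ∫ dt, giving 2√h = 2√h₀ − (0.007228/A) t.
√h = √4.771 − 0.007228·1217/(2·4.125) = 2.18426 − 1.06624 = 1.11802.
h = 1.11802² = 1.24997 m.

1.250 m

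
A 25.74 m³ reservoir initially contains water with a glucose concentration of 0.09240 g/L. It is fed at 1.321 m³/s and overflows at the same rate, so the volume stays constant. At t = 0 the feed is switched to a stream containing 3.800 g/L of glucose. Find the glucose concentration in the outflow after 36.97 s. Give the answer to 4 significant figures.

Species balance on the tank: V dC/dt = Q(C_in − C).
Rewrite as dC/dt + C/τ = C_in/τ, τ = V/Q = 19.4852 s.
C approaches C_in exponentially: C(t) = C_in + (C₀ − C_in) e^(−t/τ).
C(36.97) = 3.800 + (0.09240 − 3.800)·e^(−36.97/19.4852) = 3.800 + (-3.70760)·0.149968 = 3.24398 g/L.

3.244 g/L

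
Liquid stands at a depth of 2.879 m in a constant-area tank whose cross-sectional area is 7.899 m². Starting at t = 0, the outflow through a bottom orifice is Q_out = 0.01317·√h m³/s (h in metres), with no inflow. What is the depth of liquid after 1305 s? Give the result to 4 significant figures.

Unsteady balance on liquid volume: A dh/dt = −0.01317 √h.
This is separable: 2 d(√h)/dt = −0.01317/A, so √h = √h₀ − (0.01317/(2A)) t.
√h = √2.879 − 0.01317·1305/(2·7.899) = 1.69676 − 1.08791 = 0.608849.
h = 0.608849² = 0.370697 m.

0.3707 m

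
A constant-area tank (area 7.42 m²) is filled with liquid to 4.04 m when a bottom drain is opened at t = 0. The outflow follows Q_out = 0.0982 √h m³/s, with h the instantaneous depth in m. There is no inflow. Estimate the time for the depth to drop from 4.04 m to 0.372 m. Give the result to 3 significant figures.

212 s

A dh/dt = −Q_out = −0.0982 √h.
∫ h^(−1/2) dh = −(0.0982/A) ∫ dt, giving 2√h = 2√h₀ − (0.0982/A) t.
t = 2A(√h₀ − √h)/0.0982 = 2·7.42·(√4.04 − √0.372)/0.0982
  = 14.840 × (2.0100 − 0.60992) / 0.0982 = 211.58 s.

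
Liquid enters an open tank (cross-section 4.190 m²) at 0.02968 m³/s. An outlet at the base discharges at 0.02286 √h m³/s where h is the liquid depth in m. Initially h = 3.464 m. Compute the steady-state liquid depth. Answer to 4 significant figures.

1.686 m

A dh/dt = Q_in − 0.02286 √h. Steady state requires inflow = outflow:
Q_in = 0.02286 √h_ss ⇒ √h_ss = 0.02968/0.02286 = 1.29834.
h_ss = 1.29834² = 1.68568 m. (Since h₀ = 3.464 m > h_ss, the level will fall toward this value.)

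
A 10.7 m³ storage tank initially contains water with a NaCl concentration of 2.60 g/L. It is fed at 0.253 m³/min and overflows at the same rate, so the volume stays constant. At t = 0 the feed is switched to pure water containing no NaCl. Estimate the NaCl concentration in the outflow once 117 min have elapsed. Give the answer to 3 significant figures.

0.164 g/L

Transient balance on the dissolved component: V dC/dt = Q(C_in − C).
Time constant τ = V/Q = 10.7/0.253 = 42.292 min.
Integrating: C(t) = C_in + (C₀ − C_in) e^(−t/τ).
C(117) = 0 + (2.60 − 0)·e^(−117/42.292) = 0 + (2.6000)·0.062885 = 0.16350 g/L.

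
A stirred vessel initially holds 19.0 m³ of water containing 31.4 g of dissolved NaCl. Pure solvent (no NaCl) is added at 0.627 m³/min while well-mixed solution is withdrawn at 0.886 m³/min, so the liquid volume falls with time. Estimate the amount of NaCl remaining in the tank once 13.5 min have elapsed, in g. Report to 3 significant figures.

Let m(t) be the amount of NaCl. Volume: V(t) = V₀ + (Q_in − Q_out) t = 19.0 − 0.25900 t; V(13.5) = 15.503 m³.
Species balance (pure solvent in): dm/dt = −Q_out · m/V(t).
Separate: dm/m = −Q_out dt/V(t) ⇒ ln(m/m₀) = −(Q_out/(Q_in−Q_out)) ln(V/V₀).
m = m₀ (V₀/V)^(Q_out/(Q_in−Q_out)) = 31.4 × (19.0/15.503)^(-3.4208) = 15.660 g.

15.7 g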